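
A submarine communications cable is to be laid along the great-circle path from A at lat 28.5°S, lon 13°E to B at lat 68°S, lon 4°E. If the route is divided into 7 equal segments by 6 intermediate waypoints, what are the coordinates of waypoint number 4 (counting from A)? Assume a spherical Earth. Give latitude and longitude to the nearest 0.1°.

≈ lat 51.1°S, lon 9.8°E

The haversine formula gives a central angle δ ≈ 0.696 rad (39.9°) between the endpoints.
Interpolate at f = 4/7 with slerp weights a = sin((1−f)δ)/sin δ ≈ 0.458, b = sin(fδ)/sin δ ≈ 0.604.
p = a·p₁ + b·p₂ ≈ (0.618, 0.106, -0.779); φ = arcsin(p_z) ≈ -51.15°, λ = atan2(p_y, p_x) ≈ 9.77°.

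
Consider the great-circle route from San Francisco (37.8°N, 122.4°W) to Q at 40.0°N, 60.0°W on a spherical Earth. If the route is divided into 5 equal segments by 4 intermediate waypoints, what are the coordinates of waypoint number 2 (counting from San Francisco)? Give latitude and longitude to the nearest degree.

Write both endpoints as unit vectors p₁, p₂ with components (cos φ cos λ, cos φ sin λ, sin φ).
The central angle between the endpoints is δ = arccos(p₁·p₂) ≈ 0.831 rad (47.6°).
Interpolate at f = 2/5 with slerp weights a = sin((1−f)δ)/sin δ ≈ 0.647, b = sin(fδ)/sin δ ≈ 0.442.
p = a·p₁ + b·p₂ ≈ (-0.105, -0.725, 0.681); φ = arcsin(p_z) ≈ 42.90°, λ = atan2(p_y, p_x) ≈ -98.23°.

≈ 43°N, 98°W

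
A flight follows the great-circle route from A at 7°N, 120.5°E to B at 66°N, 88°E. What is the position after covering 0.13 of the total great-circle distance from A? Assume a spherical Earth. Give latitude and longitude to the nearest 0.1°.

The haversine formula gives a central angle δ ≈ 1.102 rad (63.1°) between the endpoints.
Interpolate at f = 0.13 with slerp weights a = sin((1−f)δ)/sin δ ≈ 0.917, b = sin(fδ)/sin δ ≈ 0.160.
p = a·p₁ + b·p₂ ≈ (-0.460, 0.850, 0.258); φ = arcsin(p_z) ≈ 14.95°, λ = atan2(p_y, p_x) ≈ 118.43°.

≈ 15.0°N, 118.4°E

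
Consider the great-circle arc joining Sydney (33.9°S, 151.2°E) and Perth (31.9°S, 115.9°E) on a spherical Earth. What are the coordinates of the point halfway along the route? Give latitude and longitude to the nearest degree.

≈ 34°S, 133°E

Write both endpoints as unit vectors p₁, p₂ with components (cos φ cos λ, cos φ sin λ, sin φ).
The central angle between the endpoints is δ = arccos(p₁·p₂) ≈ 0.516 rad (29.6°).
Interpolate at f = 1/2 with slerp weights a = sin((1−f)δ)/sin δ ≈ 0.517, b = sin(fδ)/sin δ ≈ 0.517.
p = a·p₁ + b·p₂ ≈ (-0.568, 0.602, -0.562); φ = arcsin(p_z) ≈ -34.17°, λ = atan2(p_y, p_x) ≈ 133.34°.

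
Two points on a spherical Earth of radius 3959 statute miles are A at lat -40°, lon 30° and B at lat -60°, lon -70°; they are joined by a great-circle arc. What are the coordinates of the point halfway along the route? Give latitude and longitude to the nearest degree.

Write both endpoints as unit vectors p₁, p₂ with components (cos φ cos λ, cos φ sin λ, sin φ).
The central angle between the endpoints is δ = arccos(p₁·p₂) ≈ 1.059 rad (60.6°).
Interpolate at f = 1/2 with slerp weights a = sin((1−f)δ)/sin δ ≈ 0.579, b = sin(fδ)/sin δ ≈ 0.579.
p = a·p₁ + b·p₂ ≈ (0.483, -0.050, -0.874); φ = arcsin(p_z) ≈ -60.93°, λ = atan2(p_y, p_x) ≈ -5.94°.

≈ lat -61°, lon -6°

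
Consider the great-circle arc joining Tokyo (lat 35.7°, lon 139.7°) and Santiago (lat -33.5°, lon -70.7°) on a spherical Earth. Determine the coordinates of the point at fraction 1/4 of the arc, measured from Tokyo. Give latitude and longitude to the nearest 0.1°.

≈ lat 24.9°, lon -176.8°

Write both endpoints as unit vectors p₁, p₂ with components (cos φ cos λ, cos φ sin λ, sin φ).
The central angle between the endpoints is δ = arccos(p₁·p₂) ≈ 2.705 rad (155.0°).
Interpolate at f = 1/4 with slerp weights a = sin((1−f)δ)/sin δ ≈ 2.121, b = sin(fδ)/sin δ ≈ 1.480.
p = a·p₁ + b·p₂ ≈ (-0.906, -0.051, 0.421); φ = arcsin(p_z) ≈ 24.89°, λ = atan2(p_y, p_x) ≈ -176.80°.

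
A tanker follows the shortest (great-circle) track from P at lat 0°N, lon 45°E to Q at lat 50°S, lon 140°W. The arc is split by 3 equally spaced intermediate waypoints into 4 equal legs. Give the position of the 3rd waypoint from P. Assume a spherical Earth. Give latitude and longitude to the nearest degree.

Write both endpoints as unit vectors p₁, p₂ with components (cos φ cos λ, cos φ sin λ, sin φ).
The central angle between the endpoints is δ = arccos(p₁·p₂) ≈ 2.266 rad (129.8°).
Interpolate at f = 3/4 with slerp weights a = sin((1−f)δ)/sin δ ≈ 0.699, b = sin(fδ)/sin δ ≈ 1.291.
p = a·p₁ + b·p₂ ≈ (-0.142, -0.039, -0.989); φ = arcsin(p_z) ≈ -81.54°, λ = atan2(p_y, p_x) ≈ -164.44°.

≈ lat 82°S, lon 164°W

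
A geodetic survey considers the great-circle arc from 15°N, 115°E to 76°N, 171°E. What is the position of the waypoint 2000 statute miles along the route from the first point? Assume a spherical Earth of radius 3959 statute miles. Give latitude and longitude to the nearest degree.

≈ 43°N, 123°E

Convert each endpoint to a unit vector on the sphere (x = cos φ cos λ, y = cos φ sin λ, z = sin φ).
The central angle between the endpoints is δ = arccos(p₁·p₂) ≈ 1.179 rad (67.6°). The total great-circle distance is δ·R ≈ 1.179 × 3959 ≈ 4668 mi, so the target fraction is f = 2000/4668 ≈ 0.428.
Interpolate at f ≈ 0.428 with slerp weights a = sin((1−f)δ)/sin δ ≈ 0.675, b = sin(fδ)/sin δ ≈ 0.524.
p = a·p₁ + b·p₂ ≈ (-0.401, 0.611, 0.683); φ = arcsin(p_z) ≈ 43.06°, λ = atan2(p_y, p_x) ≈ 123.26°.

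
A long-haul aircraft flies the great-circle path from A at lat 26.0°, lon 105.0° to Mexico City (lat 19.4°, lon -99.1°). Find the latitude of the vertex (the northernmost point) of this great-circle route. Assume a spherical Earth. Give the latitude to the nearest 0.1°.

The great circle lies in the plane with unit normal n̂ = (p₁ × p₂)/|p₁ × p₂|.
Here n̂_z ≈ +0.445; the vertex latitude is φ_max = arccos|n̂_z| ≈ 63.6°.
Check via Clairaut: cos φ_max = |cos φ₁| · sin C = cos(26.0°)·sin(29.7°) ≈ 0.445, again giving ≈ 63.6°.

≈ 63.6°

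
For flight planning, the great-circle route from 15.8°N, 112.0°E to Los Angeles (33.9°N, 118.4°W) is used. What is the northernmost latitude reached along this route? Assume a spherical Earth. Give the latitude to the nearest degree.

≈ 49°N

The great circle lies in the plane with unit normal n̂ = (p₁ × p₂)/|p₁ × p₂|.
Here n̂_z ≈ +0.659; the vertex latitude is φ_max = arccos|n̂_z| ≈ 48.8°.
Check via Clairaut: cos φ_max = |cos φ₁| · sin C = cos(15.8°)·sin(43.2°) ≈ 0.659, again giving ≈ 48.8°.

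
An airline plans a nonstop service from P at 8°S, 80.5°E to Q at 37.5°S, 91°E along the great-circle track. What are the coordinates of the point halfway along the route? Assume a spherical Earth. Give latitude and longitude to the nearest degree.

≈ 23°S, 85°E

From cos δ = sin φ₁ sin φ₂ + cos φ₁ cos φ₂ cos Δλ, the central angle is δ ≈ 0.541 rad (31.0°).
Interpolate at f = 1/2 with slerp weights a = sin((1−f)δ)/sin δ ≈ 0.519, b = sin(fδ)/sin δ ≈ 0.519.
p = a·p₁ + b·p₂ ≈ (0.078, 0.918, -0.388); φ = arcsin(p_z) ≈ -22.83°, λ = atan2(p_y, p_x) ≈ 85.17°.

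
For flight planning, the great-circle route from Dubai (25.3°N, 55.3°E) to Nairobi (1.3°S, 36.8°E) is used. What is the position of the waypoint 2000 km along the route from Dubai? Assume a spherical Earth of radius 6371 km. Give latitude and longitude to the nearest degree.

≈ 11°N, 44°E

From cos δ = sin φ₁ sin φ₂ + cos φ₁ cos φ₂ cos Δλ, the central angle is δ ≈ 0.560 rad (32.1°). The total great-circle distance is δ·R ≈ 0.560 × 6371 ≈ 3565 km, so the target fraction is f = 2000/3565 ≈ 0.561.
Interpolate at f ≈ 0.561 with slerp weights a = sin((1−f)δ)/sin δ ≈ 0.458, b = sin(fδ)/sin δ ≈ 0.582.
p = a·p₁ + b·p₂ ≈ (0.701, 0.689, 0.183); φ = arcsin(p_z) ≈ 10.52°, λ = atan2(p_y, p_x) ≈ 44.48°.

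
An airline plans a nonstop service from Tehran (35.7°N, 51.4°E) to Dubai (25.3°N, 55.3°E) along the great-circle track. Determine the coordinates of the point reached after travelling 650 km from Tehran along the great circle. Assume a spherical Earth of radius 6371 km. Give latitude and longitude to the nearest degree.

From cos δ = sin φ₁ sin φ₂ + cos φ₁ cos φ₂ cos Δλ, the central angle is δ ≈ 0.191 rad (10.9°). The total great-circle distance is δ·R ≈ 0.191 × 6371 ≈ 1215 km, so the target fraction is f = 650/1215 ≈ 0.535.
Interpolate at f ≈ 0.535 with slerp weights a = sin((1−f)δ)/sin δ ≈ 0.467, b = sin(fδ)/sin δ ≈ 0.537.
p = a·p₁ + b·p₂ ≈ (0.513, 0.696, 0.502); φ = arcsin(p_z) ≈ 30.15°, λ = atan2(p_y, p_x) ≈ 53.59°.

≈ 30°N, 54°E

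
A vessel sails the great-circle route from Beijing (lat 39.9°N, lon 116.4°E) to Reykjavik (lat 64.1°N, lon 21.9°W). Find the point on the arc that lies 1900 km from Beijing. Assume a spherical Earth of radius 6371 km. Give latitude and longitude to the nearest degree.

≈ lat 56°N, lon 107°E

Write both endpoints as unit vectors p₁, p₂ with components (cos φ cos λ, cos φ sin λ, sin φ).
The central angle between the endpoints is δ = arccos(p₁·p₂) ≈ 1.238 rad (70.9°). The total great-circle distance is δ·R ≈ 1.238 × 6371 ≈ 7886 km, so the target fraction is f = 1900/7886 ≈ 0.241.
Interpolate at f ≈ 0.241 with slerp weights a = sin((1−f)δ)/sin δ ≈ 0.854, b = sin(fδ)/sin δ ≈ 0.311.
p = a·p₁ + b·p₂ ≈ (-0.165, 0.536, 0.828); φ = arcsin(p_z) ≈ 55.86°, λ = atan2(p_y, p_x) ≈ 107.14°.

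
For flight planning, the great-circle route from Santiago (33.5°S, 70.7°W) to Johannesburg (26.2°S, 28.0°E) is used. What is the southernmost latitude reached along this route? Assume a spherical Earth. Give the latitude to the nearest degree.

≈ 42°S

The great circle lies in the plane with unit normal n̂ = (p₁ × p₂)/|p₁ × p₂|.
Here n̂_z ≈ +0.746; the vertex latitude is φ_max = arccos|n̂_z| ≈ 41.8°.
Check via Clairaut: cos φ_max = |cos φ₁| · sin C = cos(33.5°)·sin(116.5°) ≈ 0.746, again giving ≈ 41.8°.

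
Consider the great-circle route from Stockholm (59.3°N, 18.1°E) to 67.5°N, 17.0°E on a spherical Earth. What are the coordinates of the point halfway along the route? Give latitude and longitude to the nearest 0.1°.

≈ 63.4°N, 17.6°E

Write both endpoints as unit vectors p₁, p₂ with components (cos φ cos λ, cos φ sin λ, sin φ).
The central angle between the endpoints is δ = arccos(p₁·p₂) ≈ 0.143 rad (8.2°).
Interpolate at f = 1/2 with slerp weights a = sin((1−f)δ)/sin δ ≈ 0.501, b = sin(fδ)/sin δ ≈ 0.501.
p = a·p₁ + b·p₂ ≈ (0.427, 0.136, 0.894); φ = arcsin(p_z) ≈ 63.40°, λ = atan2(p_y, p_x) ≈ 17.63°.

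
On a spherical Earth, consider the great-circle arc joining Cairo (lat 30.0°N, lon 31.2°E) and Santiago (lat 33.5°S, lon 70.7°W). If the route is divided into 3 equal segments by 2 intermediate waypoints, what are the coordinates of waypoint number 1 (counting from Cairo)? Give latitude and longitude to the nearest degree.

The haversine formula gives a central angle δ ≈ 2.010 rad (115.1°) between the endpoints.
Interpolate at f = 1/3 with slerp weights a = sin((1−f)δ)/sin δ ≈ 1.075, b = sin(fδ)/sin δ ≈ 0.686.
p = a·p₁ + b·p₂ ≈ (0.986, -0.057, 0.159); φ = arcsin(p_z) ≈ 9.15°, λ = atan2(p_y, p_x) ≈ -3.33°.

≈ lat 9°N, lon 3°W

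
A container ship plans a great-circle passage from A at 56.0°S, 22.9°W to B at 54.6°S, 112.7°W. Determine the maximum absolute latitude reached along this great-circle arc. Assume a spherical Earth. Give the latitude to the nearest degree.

≈ 64°S

The great circle lies in the plane with unit normal n̂ = (p₁ × p₂)/|p₁ × p₂|.
Here n̂_z ≈ -0.440; the vertex latitude is φ_max = arccos|n̂_z| ≈ 63.9°.
Check via Clairaut: cos φ_max = |cos φ₁| · sin C = cos(56.0°)·sin(128.1°) ≈ 0.440, again giving ≈ 63.9°.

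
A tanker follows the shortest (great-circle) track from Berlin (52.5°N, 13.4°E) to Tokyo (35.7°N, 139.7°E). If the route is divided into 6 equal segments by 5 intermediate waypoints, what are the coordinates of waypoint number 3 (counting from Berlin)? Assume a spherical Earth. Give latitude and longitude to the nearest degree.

Write both endpoints as unit vectors p₁, p₂ with components (cos φ cos λ, cos φ sin λ, sin φ).
The central angle between the endpoints is δ = arccos(p₁·p₂) ≈ 1.400 rad (80.2°).
Interpolate at f = 3/6 with slerp weights a = sin((1−f)δ)/sin δ ≈ 0.654, b = sin(fδ)/sin δ ≈ 0.654.
p = a·p₁ + b·p₂ ≈ (-0.018, 0.436, 0.900); φ = arcsin(p_z) ≈ 64.16°, λ = atan2(p_y, p_x) ≈ 92.33°.

≈ 64°N, 92°E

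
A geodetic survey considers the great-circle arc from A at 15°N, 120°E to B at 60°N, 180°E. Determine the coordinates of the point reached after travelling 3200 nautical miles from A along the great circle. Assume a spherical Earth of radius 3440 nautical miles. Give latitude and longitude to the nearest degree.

Convert each endpoint to a unit vector on the sphere (x = cos φ cos λ, y = cos φ sin λ, z = sin φ).
The central angle between the endpoints is δ = arccos(p₁·p₂) ≈ 1.086 rad (62.2°). The total great-circle distance is δ·R ≈ 1.086 × 3440 ≈ 3737 nmi, so the target fraction is f = 3200/3737 ≈ 0.856.
Interpolate at f ≈ 0.856 with slerp weights a = sin((1−f)δ)/sin δ ≈ 0.176, b = sin(fδ)/sin δ ≈ 0.906.
p = a·p₁ + b·p₂ ≈ (-0.538, 0.147, 0.830); φ = arcsin(p_z) ≈ 56.11°, λ = atan2(p_y, p_x) ≈ 164.71°.

≈ 56°N, 165°E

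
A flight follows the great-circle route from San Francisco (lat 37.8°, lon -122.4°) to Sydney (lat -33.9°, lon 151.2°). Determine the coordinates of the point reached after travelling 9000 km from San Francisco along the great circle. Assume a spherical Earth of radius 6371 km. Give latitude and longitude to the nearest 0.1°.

Convert each endpoint to a unit vector on the sphere (x = cos φ cos λ, y = cos φ sin λ, z = sin φ).
The central angle between the endpoints is δ = arccos(p₁·p₂) ≈ 1.876 rad (107.5°). The total great-circle distance is δ·R ≈ 1.876 × 6371 ≈ 11953 km, so the target fraction is f = 9000/11953 ≈ 0.753.
Interpolate at f ≈ 0.753 with slerp weights a = sin((1−f)δ)/sin δ ≈ 0.469, b = sin(fδ)/sin δ ≈ 1.035.
p = a·p₁ + b·p₂ ≈ (-0.952, 0.101, -0.290); φ = arcsin(p_z) ≈ -16.87°, λ = atan2(p_y, p_x) ≈ 173.93°.

≈ lat -16.9°, lon 173.9°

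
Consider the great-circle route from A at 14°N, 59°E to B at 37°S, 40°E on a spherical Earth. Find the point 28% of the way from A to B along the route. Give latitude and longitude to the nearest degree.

Convert each endpoint to a unit vector on the sphere (x = cos φ cos λ, y = cos φ sin λ, z = sin φ).
The central angle between the endpoints is δ = arccos(p₁·p₂) ≈ 0.943 rad (54.0°).
Interpolate at f = 0.28 with slerp weights a = sin((1−f)δ)/sin δ ≈ 0.776, b = sin(fδ)/sin δ ≈ 0.323.
p = a·p₁ + b·p₂ ≈ (0.585, 0.811, -0.006); φ = arcsin(p_z) ≈ -0.36°, λ = atan2(p_y, p_x) ≈ 54.19°.

≈ 0°N, 54°E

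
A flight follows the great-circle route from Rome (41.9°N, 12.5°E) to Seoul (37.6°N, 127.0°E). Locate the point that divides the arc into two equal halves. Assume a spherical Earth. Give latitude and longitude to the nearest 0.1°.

From cos δ = sin φ₁ sin φ₂ + cos φ₁ cos φ₂ cos Δλ, the central angle is δ ≈ 1.407 rad (80.6°).
Interpolate at f = 1/2 with slerp weights a = sin((1−f)δ)/sin δ ≈ 0.656, b = sin(fδ)/sin δ ≈ 0.656.
p = a·p₁ + b·p₂ ≈ (0.164, 0.521, 0.838); φ = arcsin(p_z) ≈ 56.93°, λ = atan2(p_y, p_x) ≈ 72.53°.

≈ 56.9°N, 72.5°E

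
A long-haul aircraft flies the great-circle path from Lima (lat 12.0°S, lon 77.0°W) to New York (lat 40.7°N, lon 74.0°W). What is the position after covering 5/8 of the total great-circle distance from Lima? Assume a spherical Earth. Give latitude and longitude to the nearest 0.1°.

≈ lat 20.9°N, lon 75.3°W

The haversine formula gives a central angle δ ≈ 0.921 rad (52.8°) between the endpoints.
Interpolate at f = 5/8 with slerp weights a = sin((1−f)δ)/sin δ ≈ 0.425, b = sin(fδ)/sin δ ≈ 0.684.
p = a·p₁ + b·p₂ ≈ (0.236, -0.904, 0.357); φ = arcsin(p_z) ≈ 20.94°, λ = atan2(p_y, p_x) ≈ -75.34°.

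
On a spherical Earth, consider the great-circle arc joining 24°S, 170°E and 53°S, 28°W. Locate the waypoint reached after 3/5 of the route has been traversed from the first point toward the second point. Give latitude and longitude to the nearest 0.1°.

Write both endpoints as unit vectors p₁, p₂ with components (cos φ cos λ, cos φ sin λ, sin φ).
The central angle between the endpoints is δ = arccos(p₁·p₂) ≈ 1.770 rad (101.4°).
Interpolate at f = 3/5 with slerp weights a = sin((1−f)δ)/sin δ ≈ 0.664, b = sin(fδ)/sin δ ≈ 0.891.
p = a·p₁ + b·p₂ ≈ (-0.123, -0.146, -0.981); φ = arcsin(p_z) ≈ -78.95°, λ = atan2(p_y, p_x) ≈ -130.13°.

≈ 79.0°S, 130.1°W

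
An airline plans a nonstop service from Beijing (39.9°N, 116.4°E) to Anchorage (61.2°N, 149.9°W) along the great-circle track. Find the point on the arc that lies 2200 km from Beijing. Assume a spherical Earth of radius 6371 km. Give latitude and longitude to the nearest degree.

≈ 55°N, 136°E

The haversine formula gives a central angle δ ≈ 1.002 rad (57.4°) between the endpoints. The total great-circle distance is δ·R ≈ 1.002 × 6371 ≈ 6386 km, so the target fraction is f = 2200/6386 ≈ 0.344.
Interpolate at f ≈ 0.344 with slerp weights a = sin((1−f)δ)/sin δ ≈ 0.725, b = sin(fδ)/sin δ ≈ 0.402.
p = a·p₁ + b·p₂ ≈ (-0.415, 0.401, 0.817); φ = arcsin(p_z) ≈ 54.77°, λ = atan2(p_y, p_x) ≈ 135.96°.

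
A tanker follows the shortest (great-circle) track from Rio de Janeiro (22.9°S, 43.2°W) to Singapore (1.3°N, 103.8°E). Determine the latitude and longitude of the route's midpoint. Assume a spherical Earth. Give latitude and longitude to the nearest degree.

≈ 34°S, 38°E

Write both endpoints as unit vectors p₁, p₂ with components (cos φ cos λ, cos φ sin λ, sin φ).
The central angle between the endpoints is δ = arccos(p₁·p₂) ≈ 2.467 rad (141.4°).
Interpolate at f = 1/2 with slerp weights a = sin((1−f)δ)/sin δ ≈ 1.512, b = sin(fδ)/sin δ ≈ 1.512.
p = a·p₁ + b·p₂ ≈ (0.655, 0.514, -0.554); φ = arcsin(p_z) ≈ -33.64°, λ = atan2(p_y, p_x) ≈ 38.16°.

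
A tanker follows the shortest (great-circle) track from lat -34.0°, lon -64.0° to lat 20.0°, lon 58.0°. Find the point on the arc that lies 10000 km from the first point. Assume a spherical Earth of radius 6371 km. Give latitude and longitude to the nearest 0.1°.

≈ lat 0.3°, lon 25.7°

Write both endpoints as unit vectors p₁, p₂ with components (cos φ cos λ, cos φ sin λ, sin φ).
The central angle between the endpoints is δ = arccos(p₁·p₂) ≈ 2.219 rad (127.2°). The total great-circle distance is δ·R ≈ 2.219 × 6371 ≈ 14140 km, so the target fraction is f = 10000/14140 ≈ 0.707.
Interpolate at f ≈ 0.707 with slerp weights a = sin((1−f)δ)/sin δ ≈ 0.759, b = sin(fδ)/sin δ ≈ 1.255.
p = a·p₁ + b·p₂ ≈ (0.901, 0.434, 0.005); φ = arcsin(p_z) ≈ 0.27°, λ = atan2(p_y, p_x) ≈ 25.74°.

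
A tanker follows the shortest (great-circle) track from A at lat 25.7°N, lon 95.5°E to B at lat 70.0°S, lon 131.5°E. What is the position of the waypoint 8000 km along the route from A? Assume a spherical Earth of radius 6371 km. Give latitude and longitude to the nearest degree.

Convert each endpoint to a unit vector on the sphere (x = cos φ cos λ, y = cos φ sin λ, z = sin φ).
The central angle between the endpoints is δ = arccos(p₁·p₂) ≈ 1.730 rad (99.1°). The total great-circle distance is δ·R ≈ 1.730 × 6371 ≈ 11020 km, so the target fraction is f = 8000/11020 ≈ 0.726.
Interpolate at f ≈ 0.726 with slerp weights a = sin((1−f)δ)/sin δ ≈ 0.462, b = sin(fδ)/sin δ ≈ 0.963.
p = a·p₁ + b·p₂ ≈ (-0.258, 0.661, -0.704); φ = arcsin(p_z) ≈ -44.78°, λ = atan2(p_y, p_x) ≈ 111.33°.

≈ lat 45°S, lon 111°E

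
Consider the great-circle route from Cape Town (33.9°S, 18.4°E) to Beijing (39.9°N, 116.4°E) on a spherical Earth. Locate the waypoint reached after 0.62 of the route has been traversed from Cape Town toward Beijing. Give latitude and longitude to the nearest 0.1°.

From cos δ = sin φ₁ sin φ₂ + cos φ₁ cos φ₂ cos Δλ, the central angle is δ ≈ 2.034 rad (116.5°).
Interpolate at f = 0.62 with slerp weights a = sin((1−f)δ)/sin δ ≈ 0.780, b = sin(fδ)/sin δ ≈ 1.064.
p = a·p₁ + b·p₂ ≈ (0.251, 0.936, 0.248); φ = arcsin(p_z) ≈ 14.33°, λ = atan2(p_y, p_x) ≈ 74.96°.

≈ 14.3°N, 75.0°E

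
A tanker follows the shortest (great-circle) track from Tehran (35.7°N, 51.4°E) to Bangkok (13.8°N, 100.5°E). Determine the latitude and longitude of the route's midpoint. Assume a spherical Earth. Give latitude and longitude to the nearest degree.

≈ (27°N, 78°E)

Convert each endpoint to a unit vector on the sphere (x = cos φ cos λ, y = cos φ sin λ, z = sin φ).
The central angle between the endpoints is δ = arccos(p₁·p₂) ≈ 0.856 rad (49.0°).
Interpolate at f = 1/2 with slerp weights a = sin((1−f)δ)/sin δ ≈ 0.550, b = sin(fδ)/sin δ ≈ 0.550.
p = a·p₁ + b·p₂ ≈ (0.181, 0.874, 0.452); φ = arcsin(p_z) ≈ 26.86°, λ = atan2(p_y, p_x) ≈ 78.28°.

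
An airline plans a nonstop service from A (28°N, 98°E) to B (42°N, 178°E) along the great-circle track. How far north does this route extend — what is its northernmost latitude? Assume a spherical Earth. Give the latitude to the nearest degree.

The great circle lies in the plane with unit normal n̂ = (p₁ × p₂)/|p₁ × p₂|.
Here n̂_z ≈ +0.715; the vertex latitude is φ_max = arccos|n̂_z| ≈ 44.4°.
Check via Clairaut: cos φ_max = |cos φ₁| · sin C = cos(28.0°)·sin(54.1°) ≈ 0.715, again giving ≈ 44.4°.

≈ 44°N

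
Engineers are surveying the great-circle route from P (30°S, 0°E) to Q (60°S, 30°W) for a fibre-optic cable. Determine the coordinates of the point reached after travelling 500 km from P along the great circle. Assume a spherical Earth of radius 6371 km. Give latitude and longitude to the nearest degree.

Convert each endpoint to a unit vector on the sphere (x = cos φ cos λ, y = cos φ sin λ, z = sin φ).
The central angle between the endpoints is δ = arccos(p₁·p₂) ≈ 0.630 rad (36.1°). The total great-circle distance is δ·R ≈ 0.630 × 6371 ≈ 4014 km, so the target fraction is f = 500/4014 ≈ 0.125.
Interpolate at f ≈ 0.125 with slerp weights a = sin((1−f)δ)/sin δ ≈ 0.889, b = sin(fδ)/sin δ ≈ 0.133.
p = a·p₁ + b·p₂ ≈ (0.828, -0.033, -0.560); φ = arcsin(p_z) ≈ -34.05°, λ = atan2(p_y, p_x) ≈ -2.30°.

≈ (34°S, 2°W)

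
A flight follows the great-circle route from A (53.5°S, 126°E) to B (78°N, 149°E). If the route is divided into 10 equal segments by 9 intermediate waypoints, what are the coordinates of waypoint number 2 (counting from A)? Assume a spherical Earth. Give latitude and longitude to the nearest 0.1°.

Write both endpoints as unit vectors p₁, p₂ with components (cos φ cos λ, cos φ sin λ, sin φ).
The central angle between the endpoints is δ = arccos(p₁·p₂) ≈ 2.308 rad (132.3°).
Interpolate at f = 2/10 with slerp weights a = sin((1−f)δ)/sin δ ≈ 1.300, b = sin(fδ)/sin δ ≈ 0.602.
p = a·p₁ + b·p₂ ≈ (-0.562, 0.690, -0.456); φ = arcsin(p_z) ≈ -27.15°, λ = atan2(p_y, p_x) ≈ 129.15°.

≈ (27.2°S, 129.1°E)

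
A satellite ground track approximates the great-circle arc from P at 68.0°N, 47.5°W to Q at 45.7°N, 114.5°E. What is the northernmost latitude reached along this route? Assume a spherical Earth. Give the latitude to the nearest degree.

The great circle lies in the plane with unit normal n̂ = (p₁ × p₂)/|p₁ × p₂|.
Here n̂_z ≈ +0.089; the vertex latitude is φ_max = arccos|n̂_z| ≈ 84.9°.
Check via Clairaut: cos φ_max = |cos φ₁| · sin C = cos(68.0°)·sin(13.7°) ≈ 0.089, again giving ≈ 84.9°.

≈ 85°N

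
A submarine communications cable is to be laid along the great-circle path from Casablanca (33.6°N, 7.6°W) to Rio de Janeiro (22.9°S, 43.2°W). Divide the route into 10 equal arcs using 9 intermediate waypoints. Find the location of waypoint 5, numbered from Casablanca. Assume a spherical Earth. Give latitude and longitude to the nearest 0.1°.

≈ 5.6°N, 26.3°W

Write both endpoints as unit vectors p₁, p₂ with components (cos φ cos λ, cos φ sin λ, sin φ).
The central angle between the endpoints is δ = arccos(p₁·p₂) ≈ 1.150 rad (65.9°).
Interpolate at f = 5/10 with slerp weights a = sin((1−f)δ)/sin δ ≈ 0.596, b = sin(fδ)/sin δ ≈ 0.596.
p = a·p₁ + b·p₂ ≈ (0.892, -0.441, 0.098); φ = arcsin(p_z) ≈ 5.62°, λ = atan2(p_y, p_x) ≈ -26.33°.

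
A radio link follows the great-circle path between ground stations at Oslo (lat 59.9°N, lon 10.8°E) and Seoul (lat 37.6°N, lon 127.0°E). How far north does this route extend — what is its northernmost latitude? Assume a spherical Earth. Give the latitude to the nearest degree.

The great circle lies in the plane with unit normal n̂ = (p₁ × p₂)/|p₁ × p₂|.
Here n̂_z ≈ +0.381; the vertex latitude is φ_max = arccos|n̂_z| ≈ 67.6°.

≈ 68°N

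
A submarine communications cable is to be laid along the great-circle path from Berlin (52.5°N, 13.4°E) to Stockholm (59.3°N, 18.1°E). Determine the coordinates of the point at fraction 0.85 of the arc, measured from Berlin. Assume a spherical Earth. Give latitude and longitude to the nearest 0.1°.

≈ 58.3°N, 17.3°E

From cos δ = sin φ₁ sin φ₂ + cos φ₁ cos φ₂ cos Δλ, the central angle is δ ≈ 0.127 rad (7.3°).
Interpolate at f = 0.85 with slerp weights a = sin((1−f)δ)/sin δ ≈ 0.150, b = sin(fδ)/sin δ ≈ 0.851.
p = a·p₁ + b·p₂ ≈ (0.502, 0.156, 0.851); φ = arcsin(p_z) ≈ 58.29°, λ = atan2(p_y, p_x) ≈ 17.28°.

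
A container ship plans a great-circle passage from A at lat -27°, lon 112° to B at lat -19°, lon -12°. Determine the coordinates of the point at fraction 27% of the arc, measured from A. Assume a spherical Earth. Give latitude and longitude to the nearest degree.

Write both endpoints as unit vectors p₁, p₂ with components (cos φ cos λ, cos φ sin λ, sin φ).
The central angle between the endpoints is δ = arccos(p₁·p₂) ≈ 1.900 rad (108.9°).
Interpolate at f = 0.27 with slerp weights a = sin((1−f)δ)/sin δ ≈ 1.039, b = sin(fδ)/sin δ ≈ 0.519.
p = a·p₁ + b·p₂ ≈ (0.133, 0.756, -0.641); φ = arcsin(p_z) ≈ -39.83°, λ = atan2(p_y, p_x) ≈ 80.03°.

≈ lat -40°, lon 80°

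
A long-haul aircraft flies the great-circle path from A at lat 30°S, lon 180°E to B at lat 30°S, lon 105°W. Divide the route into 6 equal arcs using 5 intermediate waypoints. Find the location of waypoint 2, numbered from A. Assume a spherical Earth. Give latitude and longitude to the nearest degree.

≈ lat 35°S, lon 156°W

Write both endpoints as unit vectors p₁, p₂ with components (cos φ cos λ, cos φ sin λ, sin φ).
The central angle between the endpoints is δ = arccos(p₁·p₂) ≈ 1.111 rad (63.6°).
Interpolate at f = 2/6 with slerp weights a = sin((1−f)δ)/sin δ ≈ 0.753, b = sin(fδ)/sin δ ≈ 0.404.
p = a·p₁ + b·p₂ ≈ (-0.743, -0.338, -0.578); φ = arcsin(p_z) ≈ -35.34°, λ = atan2(p_y, p_x) ≈ -155.54°.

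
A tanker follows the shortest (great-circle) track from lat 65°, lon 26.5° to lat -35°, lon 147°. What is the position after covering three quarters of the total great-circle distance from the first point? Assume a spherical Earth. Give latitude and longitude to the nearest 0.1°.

≈ lat -5.1°, lon 130.7°

From cos δ = sin φ₁ sin φ₂ + cos φ₁ cos φ₂ cos Δλ, the central angle is δ ≈ 2.340 rad (134.1°).
Interpolate at f = 3/4 with slerp weights a = sin((1−f)δ)/sin δ ≈ 0.769, b = sin(fδ)/sin δ ≈ 1.368.
p = a·p₁ + b·p₂ ≈ (-0.649, 0.755, -0.088); φ = arcsin(p_z) ≈ -5.06°, λ = atan2(p_y, p_x) ≈ 130.68°.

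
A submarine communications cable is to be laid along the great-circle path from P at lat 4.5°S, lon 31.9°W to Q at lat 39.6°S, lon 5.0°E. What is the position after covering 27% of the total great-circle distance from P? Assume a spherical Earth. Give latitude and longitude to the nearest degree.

Write both endpoints as unit vectors p₁, p₂ with components (cos φ cos λ, cos φ sin λ, sin φ).
The central angle between the endpoints is δ = arccos(p₁·p₂) ≈ 0.844 rad (48.4°).
Interpolate at f = 0.27 with slerp weights a = sin((1−f)δ)/sin δ ≈ 0.773, b = sin(fδ)/sin δ ≈ 0.302.
p = a·p₁ + b·p₂ ≈ (0.887, -0.387, -0.253); φ = arcsin(p_z) ≈ -14.68°, λ = atan2(p_y, p_x) ≈ -23.59°.

≈ lat 15°S, lon 24°W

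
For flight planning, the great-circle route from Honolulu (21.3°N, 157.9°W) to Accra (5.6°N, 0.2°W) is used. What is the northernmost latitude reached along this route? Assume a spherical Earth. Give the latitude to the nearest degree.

The great circle lies in the plane with unit normal n̂ = (p₁ × p₂)/|p₁ × p₂|.
Here n̂_z ≈ +0.619; the vertex latitude is φ_max = arccos|n̂_z| ≈ 51.8°.
Check via Clairaut: cos φ_max = |cos φ₁| · sin C = cos(21.3°)·sin(41.6°) ≈ 0.619, again giving ≈ 51.8°.

≈ 52°N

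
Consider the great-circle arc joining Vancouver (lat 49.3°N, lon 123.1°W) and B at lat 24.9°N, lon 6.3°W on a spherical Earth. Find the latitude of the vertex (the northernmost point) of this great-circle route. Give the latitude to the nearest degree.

≈ 58°N

The great circle lies in the plane with unit normal n̂ = (p₁ × p₂)/|p₁ × p₂|.
Here n̂_z ≈ +0.529; the vertex latitude is φ_max = arccos|n̂_z| ≈ 58.1°.
Check via Clairaut: cos φ_max = |cos φ₁| · sin C = cos(49.3°)·sin(54.2°) ≈ 0.529, again giving ≈ 58.1°.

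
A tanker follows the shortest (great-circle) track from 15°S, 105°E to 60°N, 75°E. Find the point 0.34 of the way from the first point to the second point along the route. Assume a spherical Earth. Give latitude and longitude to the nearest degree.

≈ 11°N, 98°E

Convert each endpoint to a unit vector on the sphere (x = cos φ cos λ, y = cos φ sin λ, z = sin φ).
The central angle between the endpoints is δ = arccos(p₁·p₂) ≈ 1.375 rad (78.8°).
Interpolate at f = 0.34 with slerp weights a = sin((1−f)δ)/sin δ ≈ 0.803, b = sin(fδ)/sin δ ≈ 0.460.
p = a·p₁ + b·p₂ ≈ (-0.141, 0.972, 0.190); φ = arcsin(p_z) ≈ 10.95°, λ = atan2(p_y, p_x) ≈ 98.28°.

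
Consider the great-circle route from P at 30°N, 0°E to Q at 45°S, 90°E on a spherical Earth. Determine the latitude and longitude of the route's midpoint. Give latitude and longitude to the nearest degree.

The haversine formula gives a central angle δ ≈ 1.932 rad (110.7°) between the endpoints.
Interpolate at f = 1/2 with slerp weights a = sin((1−f)δ)/sin δ ≈ 0.879, b = sin(fδ)/sin δ ≈ 0.879.
p = a·p₁ + b·p₂ ≈ (0.762, 0.622, -0.182); φ = arcsin(p_z) ≈ -10.49°, λ = atan2(p_y, p_x) ≈ 39.23°.

≈ 10°S, 39°E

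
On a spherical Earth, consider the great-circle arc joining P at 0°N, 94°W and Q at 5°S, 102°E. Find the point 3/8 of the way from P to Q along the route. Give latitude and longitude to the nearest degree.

The haversine formula gives a central angle δ ≈ 2.849 rad (163.3°) between the endpoints.
Interpolate at f = 3/8 with slerp weights a = sin((1−f)δ)/sin δ ≈ 3.395, b = sin(fδ)/sin δ ≈ 3.042.
p = a·p₁ + b·p₂ ≈ (-0.867, -0.422, -0.265); φ = arcsin(p_z) ≈ -15.38°, λ = atan2(p_y, p_x) ≈ -154.05°.

≈ 15°S, 154°W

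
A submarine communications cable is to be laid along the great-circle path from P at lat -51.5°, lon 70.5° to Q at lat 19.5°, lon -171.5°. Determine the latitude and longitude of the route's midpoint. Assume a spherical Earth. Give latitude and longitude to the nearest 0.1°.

≈ lat -27.8°, lon 148.3°

From cos δ = sin φ₁ sin φ₂ + cos φ₁ cos φ₂ cos Δλ, the central angle is δ ≈ 2.137 rad (122.5°).
Interpolate at f = 1/2 with slerp weights a = sin((1−f)δ)/sin δ ≈ 1.039, b = sin(fδ)/sin δ ≈ 1.039.
p = a·p₁ + b·p₂ ≈ (-0.753, 0.465, -0.466); φ = arcsin(p_z) ≈ -27.79°, λ = atan2(p_y, p_x) ≈ 148.30°.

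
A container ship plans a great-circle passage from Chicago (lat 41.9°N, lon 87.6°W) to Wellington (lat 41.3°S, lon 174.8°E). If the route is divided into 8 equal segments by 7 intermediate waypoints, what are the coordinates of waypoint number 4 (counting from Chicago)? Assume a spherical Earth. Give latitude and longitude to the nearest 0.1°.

The haversine formula gives a central angle δ ≈ 2.111 rad (121.0°) between the endpoints.
Interpolate at f = 4/8 with slerp weights a = sin((1−f)δ)/sin δ ≈ 1.015, b = sin(fδ)/sin δ ≈ 1.015.
p = a·p₁ + b·p₂ ≈ (-0.728, -0.686, 0.008); φ = arcsin(p_z) ≈ 0.46°, λ = atan2(p_y, p_x) ≈ -136.70°.

≈ lat 0.5°N, lon 136.7°W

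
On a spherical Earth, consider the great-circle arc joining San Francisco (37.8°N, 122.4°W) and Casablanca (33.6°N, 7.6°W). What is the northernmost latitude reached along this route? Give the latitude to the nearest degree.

The great circle lies in the plane with unit normal n̂ = (p₁ × p₂)/|p₁ × p₂|.
Here n̂_z ≈ +0.599; the vertex latitude is φ_max = arccos|n̂_z| ≈ 53.2°.

≈ 53°N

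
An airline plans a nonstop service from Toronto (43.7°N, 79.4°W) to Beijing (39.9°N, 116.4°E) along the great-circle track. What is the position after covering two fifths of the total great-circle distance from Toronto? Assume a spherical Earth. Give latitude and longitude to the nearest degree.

The haversine formula gives a central angle δ ≈ 1.661 rad (95.2°) between the endpoints.
Interpolate at f = 2/5 with slerp weights a = sin((1−f)δ)/sin δ ≈ 0.843, b = sin(fδ)/sin δ ≈ 0.619.
p = a·p₁ + b·p₂ ≈ (-0.099, -0.174, 0.980); φ = arcsin(p_z) ≈ 78.46°, λ = atan2(p_y, p_x) ≈ -119.71°.

≈ (78°N, 120°W)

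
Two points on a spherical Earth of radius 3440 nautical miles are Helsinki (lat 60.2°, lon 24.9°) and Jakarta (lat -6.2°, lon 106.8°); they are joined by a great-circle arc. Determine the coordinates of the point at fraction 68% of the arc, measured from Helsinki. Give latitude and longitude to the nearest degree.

From cos δ = sin φ₁ sin φ₂ + cos φ₁ cos φ₂ cos Δλ, the central angle is δ ≈ 1.595 rad (91.4°).
Interpolate at f = 0.68 with slerp weights a = sin((1−f)δ)/sin δ ≈ 0.489, b = sin(fδ)/sin δ ≈ 0.884.
p = a·p₁ + b·p₂ ≈ (-0.034, 0.944, 0.329); φ = arcsin(p_z) ≈ 19.18°, λ = atan2(p_y, p_x) ≈ 92.05°.

≈ lat 19°, lon 92°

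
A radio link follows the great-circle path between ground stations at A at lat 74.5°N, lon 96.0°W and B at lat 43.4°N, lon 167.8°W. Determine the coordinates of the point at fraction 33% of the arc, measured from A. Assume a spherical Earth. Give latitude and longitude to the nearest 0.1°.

Convert each endpoint to a unit vector on the sphere (x = cos φ cos λ, y = cos φ sin λ, z = sin φ).
The central angle between the endpoints is δ = arccos(p₁·p₂) ≈ 0.763 rad (43.7°).
Interpolate at f = 0.33 with slerp weights a = sin((1−f)δ)/sin δ ≈ 0.708, b = sin(fδ)/sin δ ≈ 0.361.
p = a·p₁ + b·p₂ ≈ (-0.276, -0.243, 0.930); φ = arcsin(p_z) ≈ 68.41°, λ = atan2(p_y, p_x) ≈ -138.56°.

≈ lat 68.4°N, lon 138.6°W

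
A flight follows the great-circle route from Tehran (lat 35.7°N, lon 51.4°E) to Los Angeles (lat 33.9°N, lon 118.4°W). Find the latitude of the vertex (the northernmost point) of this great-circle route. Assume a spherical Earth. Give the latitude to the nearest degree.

The great circle lies in the plane with unit normal n̂ = (p₁ × p₂)/|p₁ × p₂|.
Here n̂_z ≈ -0.127; the vertex latitude is φ_max = arccos|n̂_z| ≈ 82.7°.
Check via Clairaut: cos φ_max = |cos φ₁| · sin C = cos(35.7°)·sin(9.0°) ≈ 0.127, again giving ≈ 82.7°.

≈ 83°N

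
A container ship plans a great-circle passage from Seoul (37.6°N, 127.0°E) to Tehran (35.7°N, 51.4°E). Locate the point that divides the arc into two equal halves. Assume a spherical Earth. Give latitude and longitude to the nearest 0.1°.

≈ 43.3°N, 88.7°E

The haversine formula gives a central angle δ ≈ 1.029 rad (58.9°) between the endpoints.
Interpolate at f = 1/2 with slerp weights a = sin((1−f)δ)/sin δ ≈ 0.574, b = sin(fδ)/sin δ ≈ 0.574.
p = a·p₁ + b·p₂ ≈ (0.017, 0.728, 0.686); φ = arcsin(p_z) ≈ 43.28°, λ = atan2(p_y, p_x) ≈ 88.65°.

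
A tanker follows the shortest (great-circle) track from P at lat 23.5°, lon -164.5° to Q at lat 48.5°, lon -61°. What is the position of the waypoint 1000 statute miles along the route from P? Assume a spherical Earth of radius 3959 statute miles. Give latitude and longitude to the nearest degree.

≈ lat 34°, lon -153°

Write both endpoints as unit vectors p₁, p₂ with components (cos φ cos λ, cos φ sin λ, sin φ).
The central angle between the endpoints is δ = arccos(p₁·p₂) ≈ 1.413 rad (81.0°). The total great-circle distance is δ·R ≈ 1.413 × 3959 ≈ 5595 mi, so the target fraction is f = 1000/5595 ≈ 0.179.
Interpolate at f ≈ 0.179 with slerp weights a = sin((1−f)δ)/sin δ ≈ 0.929, b = sin(fδ)/sin δ ≈ 0.253.
p = a·p₁ + b·p₂ ≈ (-0.739, -0.374, 0.560); φ = arcsin(p_z) ≈ 34.04°, λ = atan2(p_y, p_x) ≈ -153.15°.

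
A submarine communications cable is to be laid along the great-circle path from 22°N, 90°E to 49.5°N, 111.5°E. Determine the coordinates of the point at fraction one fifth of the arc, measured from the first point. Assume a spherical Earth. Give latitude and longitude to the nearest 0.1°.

The haversine formula gives a central angle δ ≈ 0.564 rad (32.3°) between the endpoints.
Interpolate at f = 1/5 with slerp weights a = sin((1−f)δ)/sin δ ≈ 0.816, b = sin(fδ)/sin δ ≈ 0.211.
p = a·p₁ + b·p₂ ≈ (-0.050, 0.884, 0.466); φ = arcsin(p_z) ≈ 27.75°, λ = atan2(p_y, p_x) ≈ 93.25°.

≈ 27.8°N, 93.2°E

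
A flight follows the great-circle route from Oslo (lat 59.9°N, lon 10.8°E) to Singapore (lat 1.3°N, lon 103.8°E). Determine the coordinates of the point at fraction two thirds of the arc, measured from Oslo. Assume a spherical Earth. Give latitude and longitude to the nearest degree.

Convert each endpoint to a unit vector on the sphere (x = cos φ cos λ, y = cos φ sin λ, z = sin φ).
The central angle between the endpoints is δ = arccos(p₁·p₂) ≈ 1.577 rad (90.4°).
Interpolate at f = 2/3 with slerp weights a = sin((1−f)δ)/sin δ ≈ 0.502, b = sin(fδ)/sin δ ≈ 0.868.
p = a·p₁ + b·p₂ ≈ (0.040, 0.890, 0.454); φ = arcsin(p_z) ≈ 27.00°, λ = atan2(p_y, p_x) ≈ 87.41°.

≈ lat 27°N, lon 87°E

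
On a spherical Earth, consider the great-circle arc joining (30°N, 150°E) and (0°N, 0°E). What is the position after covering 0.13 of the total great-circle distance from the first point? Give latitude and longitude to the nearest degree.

From cos δ = sin φ₁ sin φ₂ + cos φ₁ cos φ₂ cos Δλ, the central angle is δ ≈ 2.419 rad (138.6°).
Interpolate at f = 0.13 with slerp weights a = sin((1−f)δ)/sin δ ≈ 1.302, b = sin(fδ)/sin δ ≈ 0.468.
p = a·p₁ + b·p₂ ≈ (-0.509, 0.564, 0.651); φ = arcsin(p_z) ≈ 40.60°, λ = atan2(p_y, p_x) ≈ 132.06°.

≈ (41°N, 132°E)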